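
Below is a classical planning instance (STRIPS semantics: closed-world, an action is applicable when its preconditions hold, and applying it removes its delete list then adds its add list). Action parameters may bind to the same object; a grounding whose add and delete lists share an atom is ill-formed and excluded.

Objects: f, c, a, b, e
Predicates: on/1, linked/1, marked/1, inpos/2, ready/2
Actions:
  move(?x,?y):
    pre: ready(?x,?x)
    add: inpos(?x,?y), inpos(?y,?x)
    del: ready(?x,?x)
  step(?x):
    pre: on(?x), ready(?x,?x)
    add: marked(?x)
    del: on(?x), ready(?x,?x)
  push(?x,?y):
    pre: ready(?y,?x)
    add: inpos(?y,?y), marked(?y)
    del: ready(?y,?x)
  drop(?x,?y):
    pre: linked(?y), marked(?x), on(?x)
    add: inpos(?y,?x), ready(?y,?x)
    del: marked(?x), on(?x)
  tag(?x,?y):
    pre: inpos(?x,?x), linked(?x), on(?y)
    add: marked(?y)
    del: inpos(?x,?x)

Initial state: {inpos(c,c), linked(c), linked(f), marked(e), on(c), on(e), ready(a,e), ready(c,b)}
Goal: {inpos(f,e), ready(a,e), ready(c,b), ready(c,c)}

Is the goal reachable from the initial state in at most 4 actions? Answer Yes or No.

1. drop(e,f)  →  {inpos(c,c), inpos(f,e), linked(c), linked(f), on(c), ready(a,e), ready(c,b), ready(f,e)}
2. tag(c,c)  →  {inpos(f,e), linked(c), linked(f), marked(c), on(c), ready(a,e), ready(c,b), ready(f,e)}
3. drop(c,c)  →  {inpos(c,c), inpos(f,e), linked(c), linked(f), ready(a,e), ready(c,b), ready(c,c), ready(f,e)}
optimal plan length = 3; 3 ≤ 4

Yes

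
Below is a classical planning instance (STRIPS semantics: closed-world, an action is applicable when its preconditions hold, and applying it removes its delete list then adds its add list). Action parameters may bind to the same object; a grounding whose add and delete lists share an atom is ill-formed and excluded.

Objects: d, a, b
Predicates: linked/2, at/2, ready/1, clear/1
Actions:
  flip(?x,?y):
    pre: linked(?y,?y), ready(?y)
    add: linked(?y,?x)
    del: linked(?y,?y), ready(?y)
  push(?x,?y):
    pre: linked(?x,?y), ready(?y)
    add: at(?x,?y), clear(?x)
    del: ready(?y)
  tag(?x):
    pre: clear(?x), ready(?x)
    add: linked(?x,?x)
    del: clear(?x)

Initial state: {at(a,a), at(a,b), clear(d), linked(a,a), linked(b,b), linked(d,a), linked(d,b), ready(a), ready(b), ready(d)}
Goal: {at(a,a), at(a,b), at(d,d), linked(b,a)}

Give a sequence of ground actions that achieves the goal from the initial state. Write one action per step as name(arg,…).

1. flip(a,b)  →  {at(a,a), at(a,b), clear(d), linked(a,a), linked(b,a), linked(d,a), linked(d,b), ready(a), ready(d)}
2. tag(d)  →  {at(a,a), at(a,b), linked(a,a), linked(b,a), linked(d,a), linked(d,b), linked(d,d), ready(a), ready(d)}
3. push(d,d)  →  {at(a,a), at(a,b), at(d,d), clear(d), linked(a,a), linked(b,a), linked(d,a), linked(d,b), linked(d,d), ready(a)}

flip(a,b); tag(d); push(d,d)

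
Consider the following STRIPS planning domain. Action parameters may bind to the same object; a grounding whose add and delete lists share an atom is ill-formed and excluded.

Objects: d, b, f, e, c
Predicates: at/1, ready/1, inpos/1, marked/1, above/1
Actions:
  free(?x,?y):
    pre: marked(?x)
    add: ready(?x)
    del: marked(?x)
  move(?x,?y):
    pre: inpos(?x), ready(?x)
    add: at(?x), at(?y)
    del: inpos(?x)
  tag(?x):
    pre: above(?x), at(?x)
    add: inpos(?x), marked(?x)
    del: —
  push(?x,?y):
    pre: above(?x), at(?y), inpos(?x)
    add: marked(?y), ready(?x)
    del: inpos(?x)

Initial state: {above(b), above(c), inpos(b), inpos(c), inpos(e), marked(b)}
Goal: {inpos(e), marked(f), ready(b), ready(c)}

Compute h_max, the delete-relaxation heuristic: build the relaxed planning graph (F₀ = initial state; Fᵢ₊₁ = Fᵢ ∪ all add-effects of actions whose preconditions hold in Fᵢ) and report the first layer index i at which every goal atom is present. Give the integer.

F0 = init (6 atoms)
F1 = F0 ∪ {ready(b)}  (7 atoms)
F2 = F1 ∪ {at(b), at(c), at(d), at(e), at(f)}  (12 atoms)
F3 = F2 ∪ {marked(c), marked(d), marked(e), marked(f), ready(c)}  (17 atoms)
goal ⊆ F3  ⇒  h_max = 3

3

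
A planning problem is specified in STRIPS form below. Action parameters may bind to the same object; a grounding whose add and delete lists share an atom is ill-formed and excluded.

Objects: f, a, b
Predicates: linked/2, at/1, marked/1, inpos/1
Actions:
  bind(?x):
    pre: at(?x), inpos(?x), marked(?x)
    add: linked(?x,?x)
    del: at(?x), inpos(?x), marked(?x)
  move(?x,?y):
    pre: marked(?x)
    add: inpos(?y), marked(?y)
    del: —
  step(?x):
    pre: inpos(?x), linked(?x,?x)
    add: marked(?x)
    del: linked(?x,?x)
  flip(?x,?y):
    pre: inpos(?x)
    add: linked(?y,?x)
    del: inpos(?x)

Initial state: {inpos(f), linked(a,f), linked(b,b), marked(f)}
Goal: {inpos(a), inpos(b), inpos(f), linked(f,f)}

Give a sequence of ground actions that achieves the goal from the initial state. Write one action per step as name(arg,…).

1. move(f,a)  →  {inpos(a), inpos(f), linked(a,f), linked(b,b), marked(a), marked(f)}
2. move(f,b)  →  {inpos(a), inpos(b), inpos(f), linked(a,f), linked(b,b), marked(a), marked(b), marked(f)}
3. flip(f,f)  →  {inpos(a), inpos(b), linked(a,f), linked(b,b), linked(f,f), marked(a), marked(b), marked(f)}
4. move(f,f)  →  {inpos(a), inpos(b), inpos(f), linked(a,f), linked(b,b), linked(f,f), marked(a), marked(b), marked(f)}

move(f,a); move(f,b); flip(f,f); move(f,f)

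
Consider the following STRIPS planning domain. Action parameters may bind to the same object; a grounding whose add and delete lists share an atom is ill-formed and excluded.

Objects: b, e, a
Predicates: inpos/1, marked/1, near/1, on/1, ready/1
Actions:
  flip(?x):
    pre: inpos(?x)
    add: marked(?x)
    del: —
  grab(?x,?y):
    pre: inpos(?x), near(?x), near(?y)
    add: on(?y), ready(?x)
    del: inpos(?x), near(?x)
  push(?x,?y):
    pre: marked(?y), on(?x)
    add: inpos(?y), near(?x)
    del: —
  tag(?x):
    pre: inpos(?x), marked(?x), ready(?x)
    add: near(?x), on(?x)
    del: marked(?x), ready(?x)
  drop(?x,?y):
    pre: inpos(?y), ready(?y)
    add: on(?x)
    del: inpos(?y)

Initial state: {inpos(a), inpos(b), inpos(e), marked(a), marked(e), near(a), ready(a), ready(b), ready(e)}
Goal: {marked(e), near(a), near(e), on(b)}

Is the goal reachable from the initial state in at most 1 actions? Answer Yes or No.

No

1. tag(e)  →  {inpos(a), inpos(b), inpos(e), marked(a), near(a), near(e), on(e), ready(a), ready(b)}
2. flip(e)  →  {inpos(a), inpos(b), inpos(e), marked(a), marked(e), near(a), near(e), on(e), ready(a), ready(b)}
3. drop(b,b)  →  {inpos(a), inpos(e), marked(a), marked(e), near(a), near(e), on(b), on(e), ready(a), ready(b)}
optimal plan length = 3; 3 > 1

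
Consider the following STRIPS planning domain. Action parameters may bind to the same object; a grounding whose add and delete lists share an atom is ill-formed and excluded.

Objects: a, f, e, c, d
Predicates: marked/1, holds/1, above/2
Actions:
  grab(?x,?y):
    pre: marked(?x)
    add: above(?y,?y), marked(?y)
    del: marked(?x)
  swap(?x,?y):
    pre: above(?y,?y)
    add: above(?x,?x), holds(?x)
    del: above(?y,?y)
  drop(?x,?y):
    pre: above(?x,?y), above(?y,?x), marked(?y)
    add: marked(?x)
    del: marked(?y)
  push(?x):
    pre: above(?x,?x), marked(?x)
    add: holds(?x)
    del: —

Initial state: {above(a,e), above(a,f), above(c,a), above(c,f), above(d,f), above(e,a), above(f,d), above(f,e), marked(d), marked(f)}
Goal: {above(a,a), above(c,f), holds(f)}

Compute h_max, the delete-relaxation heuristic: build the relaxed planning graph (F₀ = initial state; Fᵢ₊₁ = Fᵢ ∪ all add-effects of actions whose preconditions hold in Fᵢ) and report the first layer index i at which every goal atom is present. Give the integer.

F0 = init (10 atoms)
F1 = F0 ∪ {above(a,a), above(c,c), above(d,d), above(e,e), above(f,f), marked(a), marked(c), marked(e)}  (18 atoms)
F2 = F1 ∪ {holds(a), holds(c), holds(d), holds(e), holds(f)}  (23 atoms)
goal ⊆ F2  ⇒  h_max = 2

2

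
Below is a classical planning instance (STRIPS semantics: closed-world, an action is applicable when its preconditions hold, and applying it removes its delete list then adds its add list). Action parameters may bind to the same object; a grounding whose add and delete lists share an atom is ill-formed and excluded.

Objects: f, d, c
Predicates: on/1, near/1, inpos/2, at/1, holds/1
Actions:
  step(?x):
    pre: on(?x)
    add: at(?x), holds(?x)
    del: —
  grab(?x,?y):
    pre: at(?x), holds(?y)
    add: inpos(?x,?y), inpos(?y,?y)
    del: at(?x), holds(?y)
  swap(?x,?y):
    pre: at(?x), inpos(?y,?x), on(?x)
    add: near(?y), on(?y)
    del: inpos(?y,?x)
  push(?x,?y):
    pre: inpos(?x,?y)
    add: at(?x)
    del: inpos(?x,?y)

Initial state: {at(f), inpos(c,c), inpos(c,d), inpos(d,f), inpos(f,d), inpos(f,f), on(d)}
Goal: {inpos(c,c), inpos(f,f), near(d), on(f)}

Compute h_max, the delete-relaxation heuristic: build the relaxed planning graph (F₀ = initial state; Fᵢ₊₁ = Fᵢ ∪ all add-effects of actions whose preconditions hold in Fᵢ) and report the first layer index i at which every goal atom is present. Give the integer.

F0 = init (7 atoms)
F1 = F0 ∪ {at(c), at(d), holds(d)}  (10 atoms)
F2 = F1 ∪ {inpos(d,d), near(c), near(f), on(c), on(f)}  (15 atoms)
F3 = F2 ∪ {holds(c), holds(f), near(d)}  (18 atoms)
goal ⊆ F3  ⇒  h_max = 3

3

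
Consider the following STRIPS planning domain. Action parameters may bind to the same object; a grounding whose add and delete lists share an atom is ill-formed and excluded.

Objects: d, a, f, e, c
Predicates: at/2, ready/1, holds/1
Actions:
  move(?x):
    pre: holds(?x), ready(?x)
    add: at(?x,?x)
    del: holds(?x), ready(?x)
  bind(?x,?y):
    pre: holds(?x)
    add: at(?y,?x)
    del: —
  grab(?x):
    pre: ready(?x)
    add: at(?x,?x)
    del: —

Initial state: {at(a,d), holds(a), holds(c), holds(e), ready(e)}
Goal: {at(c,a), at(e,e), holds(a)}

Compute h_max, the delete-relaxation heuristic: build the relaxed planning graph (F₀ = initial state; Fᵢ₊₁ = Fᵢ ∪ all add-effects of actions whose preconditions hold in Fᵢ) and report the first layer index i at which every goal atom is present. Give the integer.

F0 = init (5 atoms)
F1 = F0 ∪ {at(a,a), at(a,c), at(a,e), at(c,a), at(c,c), at(c,e), at(d,a), at(d,c), at(d,e), at(e,a), at(e,c), at(e,e), at(f,a), at(f,c), at(f,e)}  (20 atoms)
goal ⊆ F1  ⇒  h_max = 1

1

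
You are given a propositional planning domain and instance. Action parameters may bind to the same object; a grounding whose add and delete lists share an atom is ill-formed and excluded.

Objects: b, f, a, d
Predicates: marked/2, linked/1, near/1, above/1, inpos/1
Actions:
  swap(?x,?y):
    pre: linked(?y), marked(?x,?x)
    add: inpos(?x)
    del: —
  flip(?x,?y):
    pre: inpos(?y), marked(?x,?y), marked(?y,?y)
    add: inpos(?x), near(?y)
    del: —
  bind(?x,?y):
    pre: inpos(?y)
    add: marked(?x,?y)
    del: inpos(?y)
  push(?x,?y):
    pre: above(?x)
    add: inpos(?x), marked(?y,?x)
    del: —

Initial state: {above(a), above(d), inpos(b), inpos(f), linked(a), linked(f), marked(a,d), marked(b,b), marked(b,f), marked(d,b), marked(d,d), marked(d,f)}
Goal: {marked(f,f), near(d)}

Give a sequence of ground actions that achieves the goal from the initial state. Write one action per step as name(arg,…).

1. swap(d,f)  →  {above(a), above(d), inpos(b), inpos(d), inpos(f), linked(a), linked(f), marked(a,d), marked(b,b), marked(b,f), marked(d,b), marked(d,d), marked(d,f)}
2. flip(a,d)  →  {above(a), above(d), inpos(a), inpos(b), inpos(d), inpos(f), linked(a), linked(f), marked(a,d), marked(b,b), marked(b,f), marked(d,b), marked(d,d), marked(d,f), near(d)}
3. bind(f,f)  →  {above(a), above(d), inpos(a), inpos(b), inpos(d), linked(a), linked(f), marked(a,d), marked(b,b), marked(b,f), marked(d,b), marked(d,d), marked(d,f), marked(f,f), near(d)}

swap(d,f); flip(a,d); bind(f,f)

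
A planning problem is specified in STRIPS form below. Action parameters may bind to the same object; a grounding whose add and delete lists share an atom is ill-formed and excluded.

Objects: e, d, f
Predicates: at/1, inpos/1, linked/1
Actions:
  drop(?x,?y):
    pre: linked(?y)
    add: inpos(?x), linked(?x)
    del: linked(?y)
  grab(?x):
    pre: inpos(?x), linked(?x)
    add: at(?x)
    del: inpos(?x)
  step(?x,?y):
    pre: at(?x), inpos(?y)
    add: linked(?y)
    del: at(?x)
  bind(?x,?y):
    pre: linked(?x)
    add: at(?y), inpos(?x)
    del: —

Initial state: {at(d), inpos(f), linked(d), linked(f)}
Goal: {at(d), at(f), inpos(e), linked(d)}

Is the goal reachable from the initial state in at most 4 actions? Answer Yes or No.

Yes

1. drop(e,f)  →  {at(d), inpos(e), inpos(f), linked(d), linked(e)}
2. bind(e,f)  →  {at(d), at(f), inpos(e), inpos(f), linked(d), linked(e)}
optimal plan length = 2; 2 ≤ 4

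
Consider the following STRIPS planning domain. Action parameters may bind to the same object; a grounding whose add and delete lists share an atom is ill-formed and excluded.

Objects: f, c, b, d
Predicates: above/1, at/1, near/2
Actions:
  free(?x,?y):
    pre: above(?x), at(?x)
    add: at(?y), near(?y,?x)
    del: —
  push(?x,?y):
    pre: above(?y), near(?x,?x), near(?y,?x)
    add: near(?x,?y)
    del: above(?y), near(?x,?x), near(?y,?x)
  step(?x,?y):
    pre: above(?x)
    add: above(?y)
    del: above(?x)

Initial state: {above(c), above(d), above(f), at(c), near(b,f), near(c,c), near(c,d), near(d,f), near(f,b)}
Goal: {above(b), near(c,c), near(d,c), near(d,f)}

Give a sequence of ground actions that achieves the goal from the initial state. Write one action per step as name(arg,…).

free(c,d); step(f,b)

1. free(c,d)  →  {above(c), above(d), above(f), at(c), at(d), near(b,f), near(c,c), near(c,d), near(d,c), near(d,f), near(f,b)}
2. step(f,b)  →  {above(b), above(c), above(d), at(c), at(d), near(b,f), near(c,c), near(c,d), near(d,c), near(d,f), near(f,b)}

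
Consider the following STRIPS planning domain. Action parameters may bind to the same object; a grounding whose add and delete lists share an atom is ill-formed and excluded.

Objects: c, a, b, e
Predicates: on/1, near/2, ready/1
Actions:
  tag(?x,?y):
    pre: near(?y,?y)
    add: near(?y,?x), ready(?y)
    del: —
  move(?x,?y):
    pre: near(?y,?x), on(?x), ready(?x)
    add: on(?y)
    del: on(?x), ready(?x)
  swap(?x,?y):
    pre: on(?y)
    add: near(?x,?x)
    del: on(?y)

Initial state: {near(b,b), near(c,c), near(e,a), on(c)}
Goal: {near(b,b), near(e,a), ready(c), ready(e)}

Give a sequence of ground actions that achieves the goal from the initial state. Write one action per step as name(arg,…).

tag(c,c); swap(e,c); tag(c,e)

1. tag(c,c)  →  {near(b,b), near(c,c), near(e,a), on(c), ready(c)}
2. swap(e,c)  →  {near(b,b), near(c,c), near(e,a), near(e,e), ready(c)}
3. tag(c,e)  →  {near(b,b), near(c,c), near(e,a), near(e,c), near(e,e), ready(c), ready(e)}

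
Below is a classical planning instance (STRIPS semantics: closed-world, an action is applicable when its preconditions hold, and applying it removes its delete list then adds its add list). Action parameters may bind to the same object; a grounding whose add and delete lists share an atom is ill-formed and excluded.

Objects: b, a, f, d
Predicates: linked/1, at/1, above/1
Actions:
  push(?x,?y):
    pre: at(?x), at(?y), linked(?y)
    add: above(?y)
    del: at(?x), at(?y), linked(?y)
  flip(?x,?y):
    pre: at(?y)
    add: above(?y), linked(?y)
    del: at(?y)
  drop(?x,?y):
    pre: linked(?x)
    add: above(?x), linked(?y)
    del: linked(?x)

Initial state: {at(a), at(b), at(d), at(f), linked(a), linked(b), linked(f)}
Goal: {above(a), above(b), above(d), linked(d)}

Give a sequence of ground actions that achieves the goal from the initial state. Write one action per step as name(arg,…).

1. push(b,b)  →  {above(b), at(a), at(d), at(f), linked(a), linked(f)}
2. push(a,a)  →  {above(a), above(b), at(d), at(f), linked(f)}
3. flip(b,d)  →  {above(a), above(b), above(d), at(f), linked(d), linked(f)}

push(b,b); push(a,a); flip(b,d)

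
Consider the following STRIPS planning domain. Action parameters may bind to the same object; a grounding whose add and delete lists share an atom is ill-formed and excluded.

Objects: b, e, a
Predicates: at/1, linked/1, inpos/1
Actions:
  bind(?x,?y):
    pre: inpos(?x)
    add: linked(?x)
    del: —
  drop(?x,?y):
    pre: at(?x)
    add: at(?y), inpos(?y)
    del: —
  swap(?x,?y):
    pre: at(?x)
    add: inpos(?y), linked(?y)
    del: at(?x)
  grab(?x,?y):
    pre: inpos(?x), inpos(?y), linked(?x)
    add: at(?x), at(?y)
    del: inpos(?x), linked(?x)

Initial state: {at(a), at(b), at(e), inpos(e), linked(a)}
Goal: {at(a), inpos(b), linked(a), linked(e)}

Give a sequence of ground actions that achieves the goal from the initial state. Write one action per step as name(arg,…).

1. bind(e,b)  →  {at(a), at(b), at(e), inpos(e), linked(a), linked(e)}
2. drop(b,b)  →  {at(a), at(b), at(e), inpos(b), inpos(e), linked(a), linked(e)}

bind(e,b); drop(b,b)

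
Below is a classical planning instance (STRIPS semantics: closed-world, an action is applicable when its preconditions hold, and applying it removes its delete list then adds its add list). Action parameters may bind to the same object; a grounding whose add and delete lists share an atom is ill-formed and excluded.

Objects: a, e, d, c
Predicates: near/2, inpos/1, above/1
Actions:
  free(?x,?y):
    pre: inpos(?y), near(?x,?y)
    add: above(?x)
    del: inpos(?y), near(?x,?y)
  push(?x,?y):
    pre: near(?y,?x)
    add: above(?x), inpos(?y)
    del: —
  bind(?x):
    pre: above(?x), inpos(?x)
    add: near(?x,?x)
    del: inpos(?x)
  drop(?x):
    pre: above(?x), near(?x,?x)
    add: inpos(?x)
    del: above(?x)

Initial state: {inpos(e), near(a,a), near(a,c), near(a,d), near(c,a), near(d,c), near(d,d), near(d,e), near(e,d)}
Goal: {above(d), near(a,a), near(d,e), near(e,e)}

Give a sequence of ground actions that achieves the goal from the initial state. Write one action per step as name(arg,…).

1. push(e,d)  →  {above(e), inpos(d), inpos(e), near(a,a), near(a,c), near(a,d), near(c,a), near(d,c), near(d,d), near(d,e), near(e,d)}
2. free(d,d)  →  {above(d), above(e), inpos(e), near(a,a), near(a,c), near(a,d), near(c,a), near(d,c), near(d,e), near(e,d)}
3. bind(e)  →  {above(d), above(e), near(a,a), near(a,c), near(a,d), near(c,a), near(d,c), near(d,e), near(e,d), near(e,e)}

push(e,d); free(d,d); bind(e)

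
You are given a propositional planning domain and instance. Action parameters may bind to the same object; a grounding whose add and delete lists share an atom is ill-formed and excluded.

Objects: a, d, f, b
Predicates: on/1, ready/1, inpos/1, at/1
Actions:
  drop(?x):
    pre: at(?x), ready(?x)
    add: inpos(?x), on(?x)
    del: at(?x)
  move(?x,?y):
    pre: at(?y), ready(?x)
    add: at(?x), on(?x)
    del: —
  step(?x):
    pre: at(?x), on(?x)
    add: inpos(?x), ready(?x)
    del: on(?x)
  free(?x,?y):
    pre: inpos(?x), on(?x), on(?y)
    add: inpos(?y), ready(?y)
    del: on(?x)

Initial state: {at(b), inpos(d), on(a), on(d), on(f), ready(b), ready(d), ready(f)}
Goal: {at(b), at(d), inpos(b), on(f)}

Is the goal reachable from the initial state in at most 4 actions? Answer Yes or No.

Yes

1. move(d,b)  →  {at(b), at(d), inpos(d), on(a), on(d), on(f), ready(b), ready(d), ready(f)}
2. drop(b)  →  {at(d), inpos(b), inpos(d), on(a), on(b), on(d), on(f), ready(b), ready(d), ready(f)}
3. move(b,d)  →  {at(b), at(d), inpos(b), inpos(d), on(a), on(b), on(d), on(f), ready(b), ready(d), ready(f)}
optimal plan length = 3; 3 ≤ 4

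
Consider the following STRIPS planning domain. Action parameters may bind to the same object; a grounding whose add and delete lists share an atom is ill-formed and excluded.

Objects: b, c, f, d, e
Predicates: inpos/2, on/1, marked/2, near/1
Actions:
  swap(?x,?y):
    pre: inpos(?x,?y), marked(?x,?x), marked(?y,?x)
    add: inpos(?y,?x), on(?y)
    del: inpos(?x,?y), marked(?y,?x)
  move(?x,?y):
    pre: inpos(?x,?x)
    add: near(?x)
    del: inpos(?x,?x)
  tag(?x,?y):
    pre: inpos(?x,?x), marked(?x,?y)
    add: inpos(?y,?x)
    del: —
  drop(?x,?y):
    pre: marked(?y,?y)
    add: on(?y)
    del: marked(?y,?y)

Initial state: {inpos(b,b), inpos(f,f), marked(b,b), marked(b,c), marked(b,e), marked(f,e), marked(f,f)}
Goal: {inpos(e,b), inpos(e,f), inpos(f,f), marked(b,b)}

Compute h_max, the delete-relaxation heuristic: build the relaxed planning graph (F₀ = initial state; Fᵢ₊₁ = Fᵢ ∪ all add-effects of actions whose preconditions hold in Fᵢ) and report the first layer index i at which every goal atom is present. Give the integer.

1

F0 = init (7 atoms)
F1 = F0 ∪ {inpos(c,b), inpos(e,b), inpos(e,f), near(b), near(f), on(b), on(f)}  (14 atoms)
goal ⊆ F1  ⇒  h_max = 1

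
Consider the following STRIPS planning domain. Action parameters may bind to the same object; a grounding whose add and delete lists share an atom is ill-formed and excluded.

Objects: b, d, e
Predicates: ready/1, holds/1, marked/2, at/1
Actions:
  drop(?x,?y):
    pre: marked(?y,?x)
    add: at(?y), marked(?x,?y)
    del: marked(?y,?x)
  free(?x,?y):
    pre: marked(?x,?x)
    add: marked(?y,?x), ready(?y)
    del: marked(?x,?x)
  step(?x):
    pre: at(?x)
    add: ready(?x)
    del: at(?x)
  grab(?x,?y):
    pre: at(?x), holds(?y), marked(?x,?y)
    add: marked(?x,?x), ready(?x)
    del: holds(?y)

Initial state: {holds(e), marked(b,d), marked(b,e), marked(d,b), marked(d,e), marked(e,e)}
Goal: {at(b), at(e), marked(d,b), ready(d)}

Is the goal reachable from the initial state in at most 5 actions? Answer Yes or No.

1. drop(e,b)  →  {at(b), holds(e), marked(b,d), marked(d,b), marked(d,e), marked(e,b), marked(e,e)}
2. drop(b,e)  →  {at(b), at(e), holds(e), marked(b,d), marked(b,e), marked(d,b), marked(d,e), marked(e,e)}
3. free(e,d)  →  {at(b), at(e), holds(e), marked(b,d), marked(b,e), marked(d,b), marked(d,e), ready(d)}
optimal plan length = 3; 3 ≤ 5

Yes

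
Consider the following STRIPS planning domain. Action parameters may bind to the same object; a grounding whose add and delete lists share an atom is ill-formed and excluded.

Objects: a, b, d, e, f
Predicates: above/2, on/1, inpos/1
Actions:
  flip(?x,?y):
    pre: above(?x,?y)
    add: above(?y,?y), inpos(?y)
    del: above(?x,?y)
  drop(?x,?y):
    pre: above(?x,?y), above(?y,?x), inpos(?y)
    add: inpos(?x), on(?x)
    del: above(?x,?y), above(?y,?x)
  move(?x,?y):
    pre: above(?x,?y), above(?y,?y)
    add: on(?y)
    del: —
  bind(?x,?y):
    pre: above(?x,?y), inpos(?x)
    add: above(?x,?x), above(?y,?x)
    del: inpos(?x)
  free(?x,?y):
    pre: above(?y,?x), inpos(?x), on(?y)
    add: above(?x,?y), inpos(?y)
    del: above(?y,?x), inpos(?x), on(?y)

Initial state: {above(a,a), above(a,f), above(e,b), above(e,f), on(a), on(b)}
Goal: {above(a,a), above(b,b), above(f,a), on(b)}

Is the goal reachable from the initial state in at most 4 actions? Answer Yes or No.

1. flip(e,b)  →  {above(a,a), above(a,f), above(b,b), above(e,f), inpos(b), on(a), on(b)}
2. flip(e,f)  →  {above(a,a), above(a,f), above(b,b), above(f,f), inpos(b), inpos(f), on(a), on(b)}
3. free(f,a)  →  {above(a,a), above(b,b), above(f,a), above(f,f), inpos(a), inpos(b), on(b)}
optimal plan length = 3; 3 ≤ 4

Yes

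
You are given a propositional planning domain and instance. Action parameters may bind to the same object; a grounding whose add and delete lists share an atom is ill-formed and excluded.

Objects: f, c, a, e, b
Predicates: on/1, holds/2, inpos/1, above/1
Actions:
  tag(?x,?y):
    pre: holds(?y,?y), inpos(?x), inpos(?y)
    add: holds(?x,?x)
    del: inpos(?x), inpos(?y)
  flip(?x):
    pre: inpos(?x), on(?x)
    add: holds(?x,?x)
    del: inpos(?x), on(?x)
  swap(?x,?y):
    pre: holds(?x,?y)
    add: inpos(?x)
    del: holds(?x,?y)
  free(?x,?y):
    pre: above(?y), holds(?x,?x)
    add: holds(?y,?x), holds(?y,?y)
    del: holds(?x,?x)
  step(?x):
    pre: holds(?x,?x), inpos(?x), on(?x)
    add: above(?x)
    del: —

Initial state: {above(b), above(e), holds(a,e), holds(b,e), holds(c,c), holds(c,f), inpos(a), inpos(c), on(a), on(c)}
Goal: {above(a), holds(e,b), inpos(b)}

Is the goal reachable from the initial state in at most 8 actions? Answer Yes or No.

1. tag(a,c)  →  {above(b), above(e), holds(a,a), holds(a,e), holds(b,e), holds(c,c), holds(c,f), on(a), on(c)}
2. swap(a,e)  →  {above(b), above(e), holds(a,a), holds(b,e), holds(c,c), holds(c,f), inpos(a), on(a), on(c)}
3. swap(b,e)  →  {above(b), above(e), holds(a,a), holds(c,c), holds(c,f), inpos(a), inpos(b), on(a), on(c)}
4. free(c,b)  →  {above(b), above(e), holds(a,a), holds(b,b), holds(b,c), holds(c,f), inpos(a), inpos(b), on(a), on(c)}
5. free(b,e)  →  {above(b), above(e), holds(a,a), holds(b,c), holds(c,f), holds(e,b), holds(e,e), inpos(a), inpos(b), on(a), on(c)}
6. step(a)  →  {above(a), above(b), above(e), holds(a,a), holds(b,c), holds(c,f), holds(e,b), holds(e,e), inpos(a), inpos(b), on(a), on(c)}
optimal plan length = 6; 6 ≤ 8

Yes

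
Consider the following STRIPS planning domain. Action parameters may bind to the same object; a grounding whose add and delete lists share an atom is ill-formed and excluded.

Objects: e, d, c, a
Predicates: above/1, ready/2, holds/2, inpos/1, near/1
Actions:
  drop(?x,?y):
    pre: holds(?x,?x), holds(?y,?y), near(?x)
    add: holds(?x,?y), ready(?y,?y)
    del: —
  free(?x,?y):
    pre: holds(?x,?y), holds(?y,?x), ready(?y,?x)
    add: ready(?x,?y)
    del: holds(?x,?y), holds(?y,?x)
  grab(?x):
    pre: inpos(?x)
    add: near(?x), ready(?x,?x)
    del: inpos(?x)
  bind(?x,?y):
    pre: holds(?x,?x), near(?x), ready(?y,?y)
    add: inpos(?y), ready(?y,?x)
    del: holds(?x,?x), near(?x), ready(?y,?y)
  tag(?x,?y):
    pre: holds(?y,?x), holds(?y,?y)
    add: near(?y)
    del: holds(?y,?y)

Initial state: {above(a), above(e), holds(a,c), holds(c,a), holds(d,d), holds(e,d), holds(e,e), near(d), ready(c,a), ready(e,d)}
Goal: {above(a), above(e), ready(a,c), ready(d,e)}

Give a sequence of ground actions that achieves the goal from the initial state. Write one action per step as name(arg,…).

drop(d,e); free(d,e); free(a,c)

1. drop(d,e)  →  {above(a), above(e), holds(a,c), holds(c,a), holds(d,d), holds(d,e), holds(e,d), holds(e,e), near(d), ready(c,a), ready(e,d), ready(e,e)}
2. free(d,e)  →  {above(a), above(e), holds(a,c), holds(c,a), holds(d,d), holds(e,e), near(d), ready(c,a), ready(d,e), ready(e,d), ready(e,e)}
3. free(a,c)  →  {above(a), above(e), holds(d,d), holds(e,e), near(d), ready(a,c), ready(c,a), ready(d,e), ready(e,d), ready(e,e)}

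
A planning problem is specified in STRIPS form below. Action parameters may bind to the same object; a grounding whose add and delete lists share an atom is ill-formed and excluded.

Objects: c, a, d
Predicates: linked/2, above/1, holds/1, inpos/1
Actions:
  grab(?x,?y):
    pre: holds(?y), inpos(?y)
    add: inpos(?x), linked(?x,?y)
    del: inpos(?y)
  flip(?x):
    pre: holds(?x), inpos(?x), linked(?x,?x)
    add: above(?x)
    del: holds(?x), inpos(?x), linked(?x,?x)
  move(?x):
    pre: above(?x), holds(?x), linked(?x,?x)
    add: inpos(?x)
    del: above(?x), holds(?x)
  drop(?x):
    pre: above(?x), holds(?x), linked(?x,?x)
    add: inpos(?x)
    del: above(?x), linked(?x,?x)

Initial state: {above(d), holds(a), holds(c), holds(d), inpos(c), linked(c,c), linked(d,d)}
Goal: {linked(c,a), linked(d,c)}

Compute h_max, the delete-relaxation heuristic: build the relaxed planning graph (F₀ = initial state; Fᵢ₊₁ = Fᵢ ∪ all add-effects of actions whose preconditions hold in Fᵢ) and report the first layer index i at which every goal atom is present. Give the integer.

2

F0 = init (7 atoms)
F1 = F0 ∪ {above(c), inpos(a), inpos(d), linked(a,c), linked(d,c)}  (12 atoms)
F2 = F1 ∪ {linked(a,d), linked(c,a), linked(c,d), linked(d,a)}  (16 atoms)
goal ⊆ F2  ⇒  h_max = 2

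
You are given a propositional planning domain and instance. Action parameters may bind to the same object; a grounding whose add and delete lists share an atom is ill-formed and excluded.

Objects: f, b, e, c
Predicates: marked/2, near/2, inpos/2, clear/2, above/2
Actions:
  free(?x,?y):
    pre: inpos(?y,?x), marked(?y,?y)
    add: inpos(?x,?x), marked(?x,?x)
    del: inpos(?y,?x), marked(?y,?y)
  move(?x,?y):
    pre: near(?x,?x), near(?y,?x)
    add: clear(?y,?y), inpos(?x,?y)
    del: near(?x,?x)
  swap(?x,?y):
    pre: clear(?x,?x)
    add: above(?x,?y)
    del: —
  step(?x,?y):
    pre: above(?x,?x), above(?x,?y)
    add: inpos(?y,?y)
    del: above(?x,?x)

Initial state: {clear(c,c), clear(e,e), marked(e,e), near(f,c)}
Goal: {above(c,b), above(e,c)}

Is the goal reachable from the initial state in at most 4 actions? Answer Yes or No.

1. swap(e,c)  →  {above(e,c), clear(c,c), clear(e,e), marked(e,e), near(f,c)}
2. swap(c,b)  →  {above(c,b), above(e,c), clear(c,c), clear(e,e), marked(e,e), near(f,c)}
optimal plan length = 2; 2 ≤ 4

Yes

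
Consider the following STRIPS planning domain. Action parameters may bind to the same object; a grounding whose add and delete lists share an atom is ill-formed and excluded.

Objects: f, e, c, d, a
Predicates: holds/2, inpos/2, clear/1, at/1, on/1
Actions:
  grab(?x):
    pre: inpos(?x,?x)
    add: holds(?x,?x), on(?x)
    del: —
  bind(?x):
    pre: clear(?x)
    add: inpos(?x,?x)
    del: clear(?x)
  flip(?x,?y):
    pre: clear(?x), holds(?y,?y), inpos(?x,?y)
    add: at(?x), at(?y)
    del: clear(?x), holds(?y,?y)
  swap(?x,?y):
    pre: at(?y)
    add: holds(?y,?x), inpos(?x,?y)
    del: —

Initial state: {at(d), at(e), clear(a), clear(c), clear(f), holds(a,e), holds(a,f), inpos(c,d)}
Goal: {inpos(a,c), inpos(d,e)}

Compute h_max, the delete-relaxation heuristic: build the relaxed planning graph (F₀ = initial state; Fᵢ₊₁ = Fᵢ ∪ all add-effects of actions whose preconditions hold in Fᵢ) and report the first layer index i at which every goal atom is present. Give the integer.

3

F0 = init (8 atoms)
F1 = F0 ∪ {holds(d,a), holds(d,c), holds(d,d), holds(d,e), holds(d,f), holds(e,a), holds(e,c), holds(e,d), holds(e,e), holds(e,f), inpos(a,a), inpos(a,d), inpos(a,e), inpos(c,c), inpos(c,e), inpos(d,d), inpos(d,e), inpos(e,d), inpos(e,e), inpos(f,d), inpos(f,e), inpos(f,f)}  (30 atoms)
F2 = F1 ∪ {at(a), at(c), at(f), holds(a,a), holds(c,c), holds(f,f), on(a), on(c), on(d), on(e), on(f)}  (41 atoms)
F3 = F2 ∪ {holds(a,c), holds(a,d), holds(c,a), holds(c,d), holds(c,e), holds(c,f), holds(f,a), holds(f,c), holds(f,d), holds(f,e), inpos(a,c), inpos(a,f), inpos(c,a), inpos(c,f), inpos(d,a), inpos(d,c), inpos(d,f), inpos(e,a), inpos(e,c), inpos(e,f), inpos(f,a), inpos(f,c)}  (63 atoms)
goal ⊆ F3  ⇒  h_max = 3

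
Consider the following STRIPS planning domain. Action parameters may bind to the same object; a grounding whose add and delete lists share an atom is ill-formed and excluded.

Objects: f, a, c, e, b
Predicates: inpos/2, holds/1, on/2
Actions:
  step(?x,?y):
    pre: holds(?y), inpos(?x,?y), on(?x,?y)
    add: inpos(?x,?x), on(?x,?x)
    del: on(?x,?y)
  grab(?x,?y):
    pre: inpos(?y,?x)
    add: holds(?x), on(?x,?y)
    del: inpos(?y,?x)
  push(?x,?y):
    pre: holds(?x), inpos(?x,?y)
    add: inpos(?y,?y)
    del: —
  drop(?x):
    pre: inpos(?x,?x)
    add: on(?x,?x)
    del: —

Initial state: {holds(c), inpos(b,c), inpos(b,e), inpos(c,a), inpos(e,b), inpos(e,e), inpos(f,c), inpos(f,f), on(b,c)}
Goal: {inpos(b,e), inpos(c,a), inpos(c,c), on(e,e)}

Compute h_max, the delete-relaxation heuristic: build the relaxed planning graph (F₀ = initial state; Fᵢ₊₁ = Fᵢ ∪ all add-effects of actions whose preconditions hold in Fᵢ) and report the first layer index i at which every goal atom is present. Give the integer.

F0 = init (9 atoms)
F1 = F0 ∪ {holds(a), holds(b), holds(e), holds(f), inpos(a,a), inpos(b,b), on(a,c), on(b,b), on(b,e), on(c,b), on(c,f), on(e,b), on(e,e), on(f,f)}  (23 atoms)
F2 = F1 ∪ {inpos(c,c), on(a,a)}  (25 atoms)
goal ⊆ F2  ⇒  h_max = 2

2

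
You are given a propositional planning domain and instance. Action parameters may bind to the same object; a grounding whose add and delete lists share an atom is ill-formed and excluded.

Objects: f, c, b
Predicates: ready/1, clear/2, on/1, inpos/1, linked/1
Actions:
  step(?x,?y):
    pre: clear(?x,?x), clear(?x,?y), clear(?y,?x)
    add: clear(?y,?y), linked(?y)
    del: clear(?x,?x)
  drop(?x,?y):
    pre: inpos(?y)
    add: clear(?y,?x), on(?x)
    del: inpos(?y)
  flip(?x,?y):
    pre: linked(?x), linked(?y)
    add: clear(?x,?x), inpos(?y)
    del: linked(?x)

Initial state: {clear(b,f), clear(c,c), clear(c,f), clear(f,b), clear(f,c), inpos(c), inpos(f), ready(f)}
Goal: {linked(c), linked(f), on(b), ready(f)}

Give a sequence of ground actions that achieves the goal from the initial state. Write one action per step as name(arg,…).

1. step(c,f)  →  {clear(b,f), clear(c,f), clear(f,b), clear(f,c), clear(f,f), inpos(c), inpos(f), linked(f), ready(f)}
2. step(f,c)  →  {clear(b,f), clear(c,c), clear(c,f), clear(f,b), clear(f,c), inpos(c), inpos(f), linked(c), linked(f), ready(f)}
3. drop(b,f)  →  {clear(b,f), clear(c,c), clear(c,f), clear(f,b), clear(f,c), inpos(c), linked(c), linked(f), on(b), ready(f)}

step(c,f); step(f,c); drop(b,f)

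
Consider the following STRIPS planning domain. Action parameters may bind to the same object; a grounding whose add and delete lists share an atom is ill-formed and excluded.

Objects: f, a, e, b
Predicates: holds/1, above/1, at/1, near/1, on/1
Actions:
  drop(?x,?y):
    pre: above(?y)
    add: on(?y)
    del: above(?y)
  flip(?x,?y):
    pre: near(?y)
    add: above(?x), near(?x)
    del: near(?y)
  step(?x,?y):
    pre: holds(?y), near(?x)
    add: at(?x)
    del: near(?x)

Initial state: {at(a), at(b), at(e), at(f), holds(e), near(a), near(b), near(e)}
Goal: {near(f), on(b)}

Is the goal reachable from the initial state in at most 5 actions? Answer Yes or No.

Yes

1. flip(f,a)  →  {above(f), at(a), at(b), at(e), at(f), holds(e), near(b), near(e), near(f)}
2. flip(b,e)  →  {above(b), above(f), at(a), at(b), at(e), at(f), holds(e), near(b), near(f)}
3. drop(f,b)  →  {above(f), at(a), at(b), at(e), at(f), holds(e), near(b), near(f), on(b)}
optimal plan length = 3; 3 ≤ 5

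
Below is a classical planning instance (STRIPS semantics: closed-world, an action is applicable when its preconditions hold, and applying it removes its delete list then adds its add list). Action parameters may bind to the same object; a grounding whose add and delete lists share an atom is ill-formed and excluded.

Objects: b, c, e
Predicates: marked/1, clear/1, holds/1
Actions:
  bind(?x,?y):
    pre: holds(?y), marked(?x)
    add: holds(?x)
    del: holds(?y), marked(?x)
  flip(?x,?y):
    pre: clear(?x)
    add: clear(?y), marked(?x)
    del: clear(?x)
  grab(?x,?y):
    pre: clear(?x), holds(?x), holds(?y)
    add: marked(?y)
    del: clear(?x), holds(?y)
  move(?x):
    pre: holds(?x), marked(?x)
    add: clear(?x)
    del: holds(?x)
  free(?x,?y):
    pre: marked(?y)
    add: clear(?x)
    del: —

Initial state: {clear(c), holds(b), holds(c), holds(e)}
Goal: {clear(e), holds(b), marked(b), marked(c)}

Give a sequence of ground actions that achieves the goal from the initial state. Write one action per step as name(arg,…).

flip(c,b); flip(b,e)

1. flip(c,b)  →  {clear(b), holds(b), holds(c), holds(e), marked(c)}
2. flip(b,e)  →  {clear(e), holds(b), holds(c), holds(e), marked(b), marked(c)}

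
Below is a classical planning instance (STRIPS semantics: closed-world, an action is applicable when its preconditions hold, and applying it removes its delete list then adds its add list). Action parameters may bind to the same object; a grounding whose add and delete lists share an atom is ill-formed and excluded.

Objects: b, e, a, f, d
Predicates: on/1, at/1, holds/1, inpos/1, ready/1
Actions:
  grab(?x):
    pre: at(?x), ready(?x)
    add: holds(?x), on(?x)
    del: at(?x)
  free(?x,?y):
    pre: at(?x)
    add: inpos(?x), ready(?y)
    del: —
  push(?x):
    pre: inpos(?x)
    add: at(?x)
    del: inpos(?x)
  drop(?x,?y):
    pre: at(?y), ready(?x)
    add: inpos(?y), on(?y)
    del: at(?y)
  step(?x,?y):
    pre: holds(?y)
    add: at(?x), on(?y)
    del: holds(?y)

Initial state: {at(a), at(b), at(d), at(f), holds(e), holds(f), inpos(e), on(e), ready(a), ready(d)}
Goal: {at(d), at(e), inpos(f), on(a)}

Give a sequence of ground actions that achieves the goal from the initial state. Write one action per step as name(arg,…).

1. grab(a)  →  {at(b), at(d), at(f), holds(a), holds(e), holds(f), inpos(e), on(a), on(e), ready(a), ready(d)}
2. free(f,b)  →  {at(b), at(d), at(f), holds(a), holds(e), holds(f), inpos(e), inpos(f), on(a), on(e), ready(a), ready(b), ready(d)}
3. push(e)  →  {at(b), at(d), at(e), at(f), holds(a), holds(e), holds(f), inpos(f), on(a), on(e), ready(a), ready(b), ready(d)}

grab(a); free(f,b); push(e)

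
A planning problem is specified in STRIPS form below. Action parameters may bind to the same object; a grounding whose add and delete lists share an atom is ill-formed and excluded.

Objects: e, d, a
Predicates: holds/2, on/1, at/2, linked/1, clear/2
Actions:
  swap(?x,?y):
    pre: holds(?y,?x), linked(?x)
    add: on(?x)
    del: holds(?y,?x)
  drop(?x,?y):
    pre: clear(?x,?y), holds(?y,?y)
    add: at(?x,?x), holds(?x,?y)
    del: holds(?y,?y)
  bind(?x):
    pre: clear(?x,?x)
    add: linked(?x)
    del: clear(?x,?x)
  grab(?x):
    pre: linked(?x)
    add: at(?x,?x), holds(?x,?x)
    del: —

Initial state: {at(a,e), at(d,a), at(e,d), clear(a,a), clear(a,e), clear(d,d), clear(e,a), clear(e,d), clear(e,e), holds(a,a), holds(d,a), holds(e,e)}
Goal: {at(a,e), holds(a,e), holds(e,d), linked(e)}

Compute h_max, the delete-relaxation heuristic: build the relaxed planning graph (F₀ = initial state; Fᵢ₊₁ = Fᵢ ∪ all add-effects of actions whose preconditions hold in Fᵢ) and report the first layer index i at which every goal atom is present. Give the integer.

F0 = init (12 atoms)
F1 = F0 ∪ {at(a,a), at(e,e), holds(a,e), holds(e,a), linked(a), linked(d), linked(e)}  (19 atoms)
F2 = F1 ∪ {at(d,d), holds(d,d), on(a), on(e)}  (23 atoms)
F3 = F2 ∪ {holds(e,d), on(d)}  (25 atoms)
goal ⊆ F3  ⇒  h_max = 3

3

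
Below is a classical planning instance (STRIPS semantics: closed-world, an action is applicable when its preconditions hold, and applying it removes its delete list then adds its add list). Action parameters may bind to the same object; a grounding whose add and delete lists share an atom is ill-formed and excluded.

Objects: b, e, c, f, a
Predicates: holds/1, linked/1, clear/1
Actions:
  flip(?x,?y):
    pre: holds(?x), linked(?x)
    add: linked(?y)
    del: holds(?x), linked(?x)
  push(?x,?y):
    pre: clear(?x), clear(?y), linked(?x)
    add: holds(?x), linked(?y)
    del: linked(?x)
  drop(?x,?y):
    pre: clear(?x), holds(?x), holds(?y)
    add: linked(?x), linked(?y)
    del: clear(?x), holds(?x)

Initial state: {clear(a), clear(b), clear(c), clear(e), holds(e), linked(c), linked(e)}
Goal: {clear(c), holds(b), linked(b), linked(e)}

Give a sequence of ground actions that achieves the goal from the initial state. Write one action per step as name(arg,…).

1. flip(e,b)  →  {clear(a), clear(b), clear(c), clear(e), linked(b), linked(c)}
2. push(b,e)  →  {clear(a), clear(b), clear(c), clear(e), holds(b), linked(c), linked(e)}
3. push(c,b)  →  {clear(a), clear(b), clear(c), clear(e), holds(b), holds(c), linked(b), linked(e)}

flip(e,b); push(b,e); push(c,b)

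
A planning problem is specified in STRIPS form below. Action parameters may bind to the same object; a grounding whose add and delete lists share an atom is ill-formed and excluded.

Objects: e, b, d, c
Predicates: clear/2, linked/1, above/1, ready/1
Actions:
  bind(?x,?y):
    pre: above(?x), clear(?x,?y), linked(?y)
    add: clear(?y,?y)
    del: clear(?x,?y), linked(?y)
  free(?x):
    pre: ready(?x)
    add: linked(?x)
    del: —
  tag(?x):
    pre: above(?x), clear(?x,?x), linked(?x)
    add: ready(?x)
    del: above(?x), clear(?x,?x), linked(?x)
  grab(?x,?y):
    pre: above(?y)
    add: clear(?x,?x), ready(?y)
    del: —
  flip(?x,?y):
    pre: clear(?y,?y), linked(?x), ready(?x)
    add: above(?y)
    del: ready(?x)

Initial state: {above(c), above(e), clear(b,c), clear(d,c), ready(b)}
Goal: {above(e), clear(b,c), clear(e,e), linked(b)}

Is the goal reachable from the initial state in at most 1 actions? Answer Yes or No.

1. free(b)  →  {above(c), above(e), clear(b,c), clear(d,c), linked(b), ready(b)}
2. grab(e,e)  →  {above(c), above(e), clear(b,c), clear(d,c), clear(e,e), linked(b), ready(b), ready(e)}
optimal plan length = 2; 2 > 1

No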